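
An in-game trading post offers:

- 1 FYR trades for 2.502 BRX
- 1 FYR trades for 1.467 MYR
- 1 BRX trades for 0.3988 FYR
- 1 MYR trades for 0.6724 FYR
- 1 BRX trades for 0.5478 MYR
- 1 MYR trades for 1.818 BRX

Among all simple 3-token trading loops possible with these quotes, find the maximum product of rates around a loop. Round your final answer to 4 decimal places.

1.0636

MYR→BRX→FYR→MYR: 1.818 × 0.3988 × 1.467 = 1.06360
MYR→FYR→BRX→MYR: 0.6724 × 2.502 × 0.5478 = 0.92159
Maximum is MYR→BRX→FYR→MYR at 1.0636; arbitrage exists.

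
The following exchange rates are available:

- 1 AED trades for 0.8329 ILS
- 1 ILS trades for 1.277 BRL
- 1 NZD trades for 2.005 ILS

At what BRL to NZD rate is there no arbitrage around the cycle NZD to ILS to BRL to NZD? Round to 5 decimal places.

0.39057

Known legs of the cycle: 2.005 × 1.277 = 2.560385
For no arbitrage the full-cycle product must be 1, so the missing rate is 1 / 2.560385 ≈ 0.3905663.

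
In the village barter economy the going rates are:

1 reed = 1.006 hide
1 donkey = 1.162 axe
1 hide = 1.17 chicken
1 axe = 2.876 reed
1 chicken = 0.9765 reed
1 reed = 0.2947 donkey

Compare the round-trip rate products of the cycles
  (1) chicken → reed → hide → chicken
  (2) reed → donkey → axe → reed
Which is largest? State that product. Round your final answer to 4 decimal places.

1.1494

(1) 0.9765 × 1.006 × 1.17 = 1.14936
(2) 0.2947 × 1.162 × 2.876 = 0.98486
Highest is cycle (1) at 1.1494 (>1, arbitrage).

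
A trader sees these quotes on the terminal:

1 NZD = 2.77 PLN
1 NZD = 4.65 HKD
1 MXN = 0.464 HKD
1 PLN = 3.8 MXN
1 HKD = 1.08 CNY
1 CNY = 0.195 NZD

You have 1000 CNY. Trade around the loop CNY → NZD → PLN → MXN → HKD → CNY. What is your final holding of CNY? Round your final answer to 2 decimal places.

1000 CNY × 0.195 = 195 NZD
195 NZD × 2.77 = 540.15 PLN
540.15 PLN × 3.8 = 2052.57 MXN
2052.57 MXN × 0.464 = 952.39248 HKD
952.39248 HKD × 1.08 = 1028.5838784 CNY

1028.58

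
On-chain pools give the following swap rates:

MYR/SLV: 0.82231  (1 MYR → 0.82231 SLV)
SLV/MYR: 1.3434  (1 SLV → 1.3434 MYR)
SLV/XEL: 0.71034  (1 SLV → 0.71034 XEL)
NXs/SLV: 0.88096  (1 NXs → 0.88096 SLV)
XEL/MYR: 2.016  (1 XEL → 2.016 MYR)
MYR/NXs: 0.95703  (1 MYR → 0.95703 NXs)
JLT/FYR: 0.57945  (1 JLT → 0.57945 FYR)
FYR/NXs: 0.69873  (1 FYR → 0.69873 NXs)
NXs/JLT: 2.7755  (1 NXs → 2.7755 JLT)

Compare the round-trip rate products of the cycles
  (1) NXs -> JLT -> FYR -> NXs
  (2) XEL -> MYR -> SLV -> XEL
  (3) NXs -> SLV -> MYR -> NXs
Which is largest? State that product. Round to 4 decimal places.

1.1776

(1) 2.7755 × 0.57945 × 0.69873 = 1.12374
(2) 2.016 × 0.82231 × 0.71034 = 1.17759
(3) 0.88096 × 1.3434 × 0.95703 = 1.13263
Highest is cycle (2) at 1.1776 (>1, arbitrage).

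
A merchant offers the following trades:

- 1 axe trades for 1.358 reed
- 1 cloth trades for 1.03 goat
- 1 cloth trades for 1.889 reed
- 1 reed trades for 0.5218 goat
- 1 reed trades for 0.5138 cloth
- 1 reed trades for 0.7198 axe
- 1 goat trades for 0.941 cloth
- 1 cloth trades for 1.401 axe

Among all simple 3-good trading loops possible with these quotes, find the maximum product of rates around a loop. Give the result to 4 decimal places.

cloth→axe→reed→cloth: 1.401 × 1.358 × 0.5138 = 0.97753
goat→cloth→reed→goat: 0.941 × 1.889 × 0.5218 = 0.92753
Maximum is cloth→axe→reed→cloth at 0.9775; no arbitrage — every cycle loses value.

0.9775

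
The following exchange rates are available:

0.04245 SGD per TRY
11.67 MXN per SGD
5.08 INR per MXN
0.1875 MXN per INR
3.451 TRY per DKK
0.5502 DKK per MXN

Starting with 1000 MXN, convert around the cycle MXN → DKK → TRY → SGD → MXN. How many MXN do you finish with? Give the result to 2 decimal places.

940.62

1000 MXN × 0.5502 = 550.2 DKK
550.2 DKK × 3.451 = 1898.7402 TRY
1898.7402 TRY × 0.04245 = 80.60152149 SGD
80.60152149 SGD × 11.67 = 940.6197557883 MXN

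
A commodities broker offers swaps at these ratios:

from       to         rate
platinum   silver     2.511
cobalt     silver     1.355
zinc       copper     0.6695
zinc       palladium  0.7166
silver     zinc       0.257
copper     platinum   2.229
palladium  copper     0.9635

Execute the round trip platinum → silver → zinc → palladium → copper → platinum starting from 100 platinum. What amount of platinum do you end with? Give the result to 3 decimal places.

99.316

100 platinum × 2.511 = 251.1 silver
251.1 silver × 0.257 = 64.5327 zinc
64.5327 zinc × 0.7166 = 46.24413282 palladium
46.24413282 palladium × 0.9635 = 44.55622197207 copper
44.55622197207 copper × 2.229 = 99.31581877574403 platinum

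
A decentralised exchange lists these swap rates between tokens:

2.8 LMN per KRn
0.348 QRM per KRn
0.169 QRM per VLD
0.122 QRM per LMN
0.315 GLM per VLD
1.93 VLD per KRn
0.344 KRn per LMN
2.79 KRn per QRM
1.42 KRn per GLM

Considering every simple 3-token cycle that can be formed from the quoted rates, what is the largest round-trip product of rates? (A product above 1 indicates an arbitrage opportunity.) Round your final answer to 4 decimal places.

QRM→KRn→LMN→QRM: 2.79 × 2.8 × 0.122 = 0.95306
QRM→KRn→VLD→QRM: 2.79 × 1.93 × 0.169 = 0.91001
GLM→KRn→VLD→GLM: 1.42 × 1.93 × 0.315 = 0.86329
Maximum is QRM→KRn→LMN→QRM at 0.9531; no arbitrage — every cycle loses value.

0.9531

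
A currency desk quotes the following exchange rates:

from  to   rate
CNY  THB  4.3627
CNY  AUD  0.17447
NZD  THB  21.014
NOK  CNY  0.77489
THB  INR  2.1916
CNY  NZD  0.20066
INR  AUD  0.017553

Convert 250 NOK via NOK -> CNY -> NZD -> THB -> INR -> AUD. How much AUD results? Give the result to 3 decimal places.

250 NOK × 0.77489 = 193.7225 CNY
193.7225 CNY × 0.20066 = 38.87235685 NZD
38.87235685 NZD × 21.014 = 816.8637068459 THB
816.8637068459 THB × 2.1916 = 1790.23849992347444 INR
1790.23849992347444 INR × 0.017553 = 31.42405638915674684532 AUD

31.424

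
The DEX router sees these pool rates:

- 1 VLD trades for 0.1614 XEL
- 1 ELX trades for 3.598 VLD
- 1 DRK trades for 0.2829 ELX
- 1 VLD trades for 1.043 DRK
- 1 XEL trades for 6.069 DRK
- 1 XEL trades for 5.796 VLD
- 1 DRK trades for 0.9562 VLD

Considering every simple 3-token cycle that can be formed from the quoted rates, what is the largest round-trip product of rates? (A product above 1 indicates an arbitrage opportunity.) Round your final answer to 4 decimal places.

1.0616

VLD→DRK→ELX→VLD: 1.043 × 0.2829 × 3.598 = 1.06164
VLD→XEL→DRK→VLD: 0.1614 × 6.069 × 0.9562 = 0.93663
Maximum is VLD→DRK→ELX→VLD at 1.0616; arbitrage exists.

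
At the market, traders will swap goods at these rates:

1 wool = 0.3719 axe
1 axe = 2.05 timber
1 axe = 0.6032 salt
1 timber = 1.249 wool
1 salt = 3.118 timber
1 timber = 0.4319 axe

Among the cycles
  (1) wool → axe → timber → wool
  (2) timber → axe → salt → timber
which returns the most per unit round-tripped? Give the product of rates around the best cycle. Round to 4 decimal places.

0.9522

(1) 0.3719 × 2.05 × 1.249 = 0.95223
(2) 0.4319 × 0.6032 × 3.118 = 0.81231
Highest is cycle (1) at 0.9522 (≤1, no arbitrage).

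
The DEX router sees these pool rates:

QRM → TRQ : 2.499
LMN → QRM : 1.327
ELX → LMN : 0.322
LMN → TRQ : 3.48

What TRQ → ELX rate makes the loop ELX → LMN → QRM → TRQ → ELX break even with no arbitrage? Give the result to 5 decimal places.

0.93650

Known legs of the cycle: 0.322 × 1.327 × 2.499 = 1.067807706
For no arbitrage the full-cycle product must be 1, so the missing rate is 1 / 1.067807706 ≈ 0.9364982.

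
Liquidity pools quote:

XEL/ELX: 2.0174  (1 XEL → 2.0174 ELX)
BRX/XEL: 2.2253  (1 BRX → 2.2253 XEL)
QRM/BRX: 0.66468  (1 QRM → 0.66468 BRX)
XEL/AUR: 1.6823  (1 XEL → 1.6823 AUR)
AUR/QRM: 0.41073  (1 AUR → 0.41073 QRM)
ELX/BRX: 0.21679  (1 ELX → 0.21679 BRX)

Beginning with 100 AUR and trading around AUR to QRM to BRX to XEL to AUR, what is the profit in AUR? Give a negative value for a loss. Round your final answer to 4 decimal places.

2.2024

100 AUR × 0.41073 = 41.073 QRM
41.073 QRM × 0.66468 = 27.30040164 BRX
27.30040164 BRX × 2.2253 = 60.751583769492 XEL
60.751583769492 XEL × 1.6823 = 102.2023893754163916 AUR
Net change: 102.2023893754163916 − 100 = 2.2023893754163916 AUR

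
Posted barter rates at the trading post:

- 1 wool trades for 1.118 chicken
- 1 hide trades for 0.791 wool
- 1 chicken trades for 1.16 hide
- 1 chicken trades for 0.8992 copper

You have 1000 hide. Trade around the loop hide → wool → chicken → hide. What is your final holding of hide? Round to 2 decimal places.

1025.83

1000 hide × 0.791 = 791 wool
791 wool × 1.118 = 884.338 chicken
884.338 chicken × 1.16 = 1025.83208 hide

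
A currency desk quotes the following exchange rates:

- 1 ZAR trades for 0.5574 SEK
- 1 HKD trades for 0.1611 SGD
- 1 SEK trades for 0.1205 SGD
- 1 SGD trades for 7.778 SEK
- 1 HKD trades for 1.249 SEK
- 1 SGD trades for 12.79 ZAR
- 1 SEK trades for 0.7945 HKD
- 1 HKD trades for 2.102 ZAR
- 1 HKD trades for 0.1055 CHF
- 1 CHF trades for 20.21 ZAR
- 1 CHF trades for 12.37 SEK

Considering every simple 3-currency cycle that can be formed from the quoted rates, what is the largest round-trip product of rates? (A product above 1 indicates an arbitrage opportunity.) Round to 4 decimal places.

CHF→SEK→HKD→CHF: 12.37 × 0.7945 × 0.1055 = 1.03685
HKD→SGD→SEK→HKD: 0.1611 × 7.778 × 0.7945 = 0.99554
ZAR→SEK→HKD→ZAR: 0.5574 × 0.7945 × 2.102 = 0.93088
ZAR→SEK→SGD→ZAR: 0.5574 × 0.1205 × 12.79 = 0.85906
Maximum is CHF→SEK→HKD→CHF at 1.0369; arbitrage exists.

1.0369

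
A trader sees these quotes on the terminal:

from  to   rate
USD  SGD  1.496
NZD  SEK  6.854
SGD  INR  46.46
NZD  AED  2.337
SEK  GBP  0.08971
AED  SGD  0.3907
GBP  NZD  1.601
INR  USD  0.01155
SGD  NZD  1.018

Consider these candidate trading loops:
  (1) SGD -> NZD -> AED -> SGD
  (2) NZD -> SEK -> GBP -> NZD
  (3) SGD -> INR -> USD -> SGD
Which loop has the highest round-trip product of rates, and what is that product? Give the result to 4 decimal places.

0.9844

(1) 1.018 × 2.337 × 0.3907 = 0.92950
(2) 6.854 × 0.08971 × 1.601 = 0.98441
(3) 46.46 × 0.01155 × 1.496 = 0.80277
Highest is cycle (2) at 0.9844 (≤1, no arbitrage).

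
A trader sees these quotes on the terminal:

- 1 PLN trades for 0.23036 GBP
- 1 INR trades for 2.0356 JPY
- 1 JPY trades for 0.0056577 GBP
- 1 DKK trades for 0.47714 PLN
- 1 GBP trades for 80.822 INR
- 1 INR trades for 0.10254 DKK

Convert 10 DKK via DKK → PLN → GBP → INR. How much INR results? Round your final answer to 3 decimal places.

10 DKK × 0.47714 = 4.7714 PLN
4.7714 PLN × 0.23036 = 1.099139704 GBP
1.099139704 GBP × 80.822 = 88.834669156688 INR

88.835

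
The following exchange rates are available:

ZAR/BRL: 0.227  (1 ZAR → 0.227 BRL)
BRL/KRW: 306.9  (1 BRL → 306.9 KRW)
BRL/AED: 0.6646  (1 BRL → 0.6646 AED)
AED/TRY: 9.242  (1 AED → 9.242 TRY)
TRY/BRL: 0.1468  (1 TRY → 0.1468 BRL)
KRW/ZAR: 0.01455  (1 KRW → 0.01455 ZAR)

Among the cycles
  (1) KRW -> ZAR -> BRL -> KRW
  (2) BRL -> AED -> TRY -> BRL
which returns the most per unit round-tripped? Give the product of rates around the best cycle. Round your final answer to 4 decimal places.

1.0136

(1) 0.01455 × 0.227 × 306.9 = 1.01364
(2) 0.6646 × 9.242 × 0.1468 = 0.90168
Highest is cycle (1) at 1.0136 (>1, arbitrage).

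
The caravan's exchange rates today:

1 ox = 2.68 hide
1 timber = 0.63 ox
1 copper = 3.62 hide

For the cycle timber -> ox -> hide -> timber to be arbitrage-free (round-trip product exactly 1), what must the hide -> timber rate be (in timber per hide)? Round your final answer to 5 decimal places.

Known legs of the cycle: 0.63 × 2.68 = 1.6884
For no arbitrage the full-cycle product must be 1, so the missing rate is 1 / 1.6884 ≈ 0.5922767.

0.59228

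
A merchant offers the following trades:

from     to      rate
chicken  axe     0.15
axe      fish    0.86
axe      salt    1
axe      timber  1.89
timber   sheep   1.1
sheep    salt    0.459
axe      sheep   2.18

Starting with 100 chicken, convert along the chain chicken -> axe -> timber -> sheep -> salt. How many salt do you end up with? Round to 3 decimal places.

100 chicken × 0.15 = 15 axe
15 axe × 1.89 = 28.35 timber
28.35 timber × 1.1 = 31.185 sheep
31.185 sheep × 0.459 = 14.313915 salt

14.314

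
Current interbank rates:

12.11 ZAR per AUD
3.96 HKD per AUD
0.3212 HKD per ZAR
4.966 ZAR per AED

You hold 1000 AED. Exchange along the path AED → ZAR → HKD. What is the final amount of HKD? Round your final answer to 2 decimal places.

1595.08

1000 AED × 4.966 = 4966 ZAR
4966 ZAR × 0.3212 = 1595.0792 HKD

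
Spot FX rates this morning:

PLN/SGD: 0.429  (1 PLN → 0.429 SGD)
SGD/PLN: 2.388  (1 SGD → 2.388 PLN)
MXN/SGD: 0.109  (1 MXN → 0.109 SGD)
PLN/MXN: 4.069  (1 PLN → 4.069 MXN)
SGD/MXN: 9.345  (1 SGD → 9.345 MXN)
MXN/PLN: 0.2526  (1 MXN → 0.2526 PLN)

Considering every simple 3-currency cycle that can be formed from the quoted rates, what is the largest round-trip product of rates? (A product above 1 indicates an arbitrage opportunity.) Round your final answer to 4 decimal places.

SGD→PLN→MXN→SGD: 2.388 × 4.069 × 0.109 = 1.05913
SGD→MXN→PLN→SGD: 9.345 × 0.2526 × 0.429 = 1.01267
Maximum is SGD→PLN→MXN→SGD at 1.0591; arbitrage exists.

1.0591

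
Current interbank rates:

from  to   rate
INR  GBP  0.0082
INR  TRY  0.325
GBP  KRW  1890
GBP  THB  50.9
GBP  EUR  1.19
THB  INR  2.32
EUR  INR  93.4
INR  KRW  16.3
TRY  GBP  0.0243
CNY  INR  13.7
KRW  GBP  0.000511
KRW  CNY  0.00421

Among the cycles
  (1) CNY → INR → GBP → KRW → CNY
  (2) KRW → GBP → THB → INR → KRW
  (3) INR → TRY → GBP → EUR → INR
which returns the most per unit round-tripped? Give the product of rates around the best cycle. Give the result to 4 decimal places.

(1) 13.7 × 0.0082 × 1890 × 0.00421 = 0.89388
(2) 0.000511 × 50.9 × 2.32 × 16.3 = 0.98359
(3) 0.325 × 0.0243 × 1.19 × 93.4 = 0.87778
Highest is cycle (2) at 0.9836 (≤1, no arbitrage).

0.9836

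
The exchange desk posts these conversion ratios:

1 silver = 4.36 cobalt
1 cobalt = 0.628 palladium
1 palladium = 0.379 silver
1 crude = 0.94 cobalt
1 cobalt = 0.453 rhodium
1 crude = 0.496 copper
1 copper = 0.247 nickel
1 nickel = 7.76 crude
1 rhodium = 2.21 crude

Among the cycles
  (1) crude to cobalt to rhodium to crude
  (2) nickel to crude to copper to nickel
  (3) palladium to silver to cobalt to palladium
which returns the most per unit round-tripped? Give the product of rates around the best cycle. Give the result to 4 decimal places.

(1) 0.94 × 0.453 × 2.21 = 0.94106
(2) 7.76 × 0.496 × 0.247 = 0.95069
(3) 0.379 × 4.36 × 0.628 = 1.03773
Highest is cycle (3) at 1.0377 (>1, arbitrage).

1.0377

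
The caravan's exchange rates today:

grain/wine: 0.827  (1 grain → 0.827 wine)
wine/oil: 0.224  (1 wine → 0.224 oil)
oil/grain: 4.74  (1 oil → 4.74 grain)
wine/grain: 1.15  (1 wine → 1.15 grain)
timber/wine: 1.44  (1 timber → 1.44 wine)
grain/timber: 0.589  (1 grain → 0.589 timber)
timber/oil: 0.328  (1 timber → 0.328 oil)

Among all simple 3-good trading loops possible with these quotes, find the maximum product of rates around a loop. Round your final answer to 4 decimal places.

grain→timber→wine→grain: 0.589 × 1.44 × 1.15 = 0.97538
grain→timber→oil→grain: 0.589 × 0.328 × 4.74 = 0.91573
grain→wine→oil→grain: 0.827 × 0.224 × 4.74 = 0.87808
Maximum is grain→timber→wine→grain at 0.9754; no arbitrage — every cycle loses value.

0.9754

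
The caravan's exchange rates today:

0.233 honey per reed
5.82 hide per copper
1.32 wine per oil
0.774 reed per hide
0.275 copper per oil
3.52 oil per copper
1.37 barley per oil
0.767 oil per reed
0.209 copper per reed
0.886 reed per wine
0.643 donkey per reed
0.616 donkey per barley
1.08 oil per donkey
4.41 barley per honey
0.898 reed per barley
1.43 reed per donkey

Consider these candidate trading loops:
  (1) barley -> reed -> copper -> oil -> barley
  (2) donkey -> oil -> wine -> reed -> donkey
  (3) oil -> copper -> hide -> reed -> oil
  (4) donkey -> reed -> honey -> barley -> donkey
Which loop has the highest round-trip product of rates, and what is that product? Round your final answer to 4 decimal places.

0.9501

(1) 0.898 × 0.209 × 3.52 × 1.37 = 0.90508
(2) 1.08 × 1.32 × 0.886 × 0.643 = 0.81216
(3) 0.275 × 5.82 × 0.774 × 0.767 = 0.95015
(4) 1.43 × 0.233 × 4.41 × 0.616 = 0.90513
Highest is cycle (3) at 0.9501 (≤1, no arbitrage).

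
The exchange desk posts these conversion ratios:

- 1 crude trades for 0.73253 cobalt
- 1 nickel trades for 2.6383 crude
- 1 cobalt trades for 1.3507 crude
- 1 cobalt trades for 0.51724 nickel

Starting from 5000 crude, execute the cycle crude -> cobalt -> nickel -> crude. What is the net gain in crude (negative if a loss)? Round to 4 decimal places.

-1.8222

5000 crude × 0.73253 = 3662.65 cobalt
3662.65 cobalt × 0.51724 = 1894.469086 nickel
1894.469086 nickel × 2.6383 = 4998.1777895938 crude
Net change: 4998.1777895938 − 5000 = -1.8222104062 crude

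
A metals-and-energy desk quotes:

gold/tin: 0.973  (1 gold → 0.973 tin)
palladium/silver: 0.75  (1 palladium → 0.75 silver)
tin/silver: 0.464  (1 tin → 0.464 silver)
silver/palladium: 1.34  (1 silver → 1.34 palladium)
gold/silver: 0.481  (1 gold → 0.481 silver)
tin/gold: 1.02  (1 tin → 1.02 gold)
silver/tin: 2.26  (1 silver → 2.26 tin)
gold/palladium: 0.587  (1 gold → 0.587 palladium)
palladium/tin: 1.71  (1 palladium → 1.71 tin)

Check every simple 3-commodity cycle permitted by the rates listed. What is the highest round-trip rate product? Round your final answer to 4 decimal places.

1.1088

gold→silver→tin→gold: 0.481 × 2.26 × 1.02 = 1.10880
tin→silver→palladium→tin: 0.464 × 1.34 × 1.71 = 1.06321
gold→palladium→tin→gold: 0.587 × 1.71 × 1.02 = 1.02385
Maximum is gold→silver→tin→gold at 1.1088; arbitrage exists.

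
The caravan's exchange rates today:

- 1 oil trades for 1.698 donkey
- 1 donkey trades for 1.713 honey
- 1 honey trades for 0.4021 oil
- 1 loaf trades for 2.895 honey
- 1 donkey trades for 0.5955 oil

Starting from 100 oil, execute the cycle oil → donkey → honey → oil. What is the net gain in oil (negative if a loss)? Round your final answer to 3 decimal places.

16.958

100 oil × 1.698 = 169.8 donkey
169.8 donkey × 1.713 = 290.8674 honey
290.8674 honey × 0.4021 = 116.95778154 oil
Net change: 116.95778154 − 100 = 16.95778154 oil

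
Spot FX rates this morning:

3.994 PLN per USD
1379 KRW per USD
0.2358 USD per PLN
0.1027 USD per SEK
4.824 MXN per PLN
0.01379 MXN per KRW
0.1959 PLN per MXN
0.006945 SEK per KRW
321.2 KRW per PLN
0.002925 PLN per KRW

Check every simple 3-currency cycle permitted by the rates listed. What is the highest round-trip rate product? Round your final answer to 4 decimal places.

KRW→SEK→USD→KRW: 0.006945 × 0.1027 × 1379 = 0.98357
KRW→PLN→USD→KRW: 0.002925 × 0.2358 × 1379 = 0.95112
KRW→MXN→PLN→KRW: 0.01379 × 0.1959 × 321.2 = 0.86771
Maximum is KRW→SEK→USD→KRW at 0.9836; no arbitrage — every cycle loses value.

0.9836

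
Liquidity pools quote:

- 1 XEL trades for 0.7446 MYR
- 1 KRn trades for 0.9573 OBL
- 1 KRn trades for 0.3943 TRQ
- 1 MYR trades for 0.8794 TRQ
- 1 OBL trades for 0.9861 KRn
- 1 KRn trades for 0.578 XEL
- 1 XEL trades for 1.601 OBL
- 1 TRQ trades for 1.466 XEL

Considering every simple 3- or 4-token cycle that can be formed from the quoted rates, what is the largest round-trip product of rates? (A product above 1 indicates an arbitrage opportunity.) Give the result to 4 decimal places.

TRQ→XEL→MYR→TRQ: 1.466 × 0.7446 × 0.8794 = 0.95994
KRn→TRQ→XEL→OBL→KRn: 0.3943 × 1.466 × 1.601 × 0.9861 = 0.91258
KRn→XEL→OBL→KRn: 0.578 × 1.601 × 0.9861 = 0.91252
Maximum is TRQ→XEL→MYR→TRQ at 0.9599; no arbitrage — every cycle loses value.

0.9599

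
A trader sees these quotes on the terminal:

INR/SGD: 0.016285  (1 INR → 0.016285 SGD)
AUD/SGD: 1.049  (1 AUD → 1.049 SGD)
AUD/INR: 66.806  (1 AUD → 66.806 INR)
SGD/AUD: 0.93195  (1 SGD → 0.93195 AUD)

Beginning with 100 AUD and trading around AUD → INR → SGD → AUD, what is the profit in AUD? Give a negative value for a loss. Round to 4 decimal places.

100 AUD × 66.806 = 6680.6 INR
6680.6 INR × 0.016285 = 108.793571 SGD
108.793571 SGD × 0.93195 = 101.39016849345 AUD
Net change: 101.39016849345 − 100 = 1.39016849345 AUD

1.3902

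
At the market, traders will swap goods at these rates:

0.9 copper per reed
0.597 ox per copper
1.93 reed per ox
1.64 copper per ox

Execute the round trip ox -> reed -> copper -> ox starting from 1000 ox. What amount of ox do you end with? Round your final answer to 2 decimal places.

1036.99

1000 ox × 1.93 = 1930 reed
1930 reed × 0.9 = 1737 copper
1737 copper × 0.597 = 1036.989 ox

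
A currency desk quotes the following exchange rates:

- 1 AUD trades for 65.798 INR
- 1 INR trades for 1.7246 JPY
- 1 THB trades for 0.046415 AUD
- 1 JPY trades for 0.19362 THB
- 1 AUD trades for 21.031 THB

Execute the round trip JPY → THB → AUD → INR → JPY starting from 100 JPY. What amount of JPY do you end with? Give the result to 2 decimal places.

101.98

100 JPY × 0.19362 = 19.362 THB
19.362 THB × 0.046415 = 0.89868723 AUD
0.89868723 AUD × 65.798 = 59.13182235954 INR
59.13182235954 INR × 1.7246 = 101.978740841262684 JPY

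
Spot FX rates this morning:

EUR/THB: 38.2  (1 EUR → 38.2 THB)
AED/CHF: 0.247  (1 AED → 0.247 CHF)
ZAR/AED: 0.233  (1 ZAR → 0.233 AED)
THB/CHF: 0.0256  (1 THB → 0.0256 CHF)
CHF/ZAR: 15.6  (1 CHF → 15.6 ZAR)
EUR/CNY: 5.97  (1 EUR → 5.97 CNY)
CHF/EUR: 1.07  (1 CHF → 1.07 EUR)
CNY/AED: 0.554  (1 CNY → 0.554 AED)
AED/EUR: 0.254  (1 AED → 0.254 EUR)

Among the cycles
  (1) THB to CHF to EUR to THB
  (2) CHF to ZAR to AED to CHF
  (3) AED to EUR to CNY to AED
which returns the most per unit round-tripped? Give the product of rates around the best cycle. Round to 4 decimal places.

(1) 0.0256 × 1.07 × 38.2 = 1.04637
(2) 15.6 × 0.233 × 0.247 = 0.89780
(3) 0.254 × 5.97 × 0.554 = 0.84007
Highest is cycle (1) at 1.0464 (>1, arbitrage).

1.0464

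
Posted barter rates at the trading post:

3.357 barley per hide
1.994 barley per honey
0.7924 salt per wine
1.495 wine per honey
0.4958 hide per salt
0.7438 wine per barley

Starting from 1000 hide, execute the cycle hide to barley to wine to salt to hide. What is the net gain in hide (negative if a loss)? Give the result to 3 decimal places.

1000 hide × 3.357 = 3357 barley
3357 barley × 0.7438 = 2496.9366 wine
2496.9366 wine × 0.7924 = 1978.57256184 salt
1978.57256184 salt × 0.4958 = 980.976276160272 hide
Net change: 980.976276160272 − 1000 = -19.023723839728 hide

-19.024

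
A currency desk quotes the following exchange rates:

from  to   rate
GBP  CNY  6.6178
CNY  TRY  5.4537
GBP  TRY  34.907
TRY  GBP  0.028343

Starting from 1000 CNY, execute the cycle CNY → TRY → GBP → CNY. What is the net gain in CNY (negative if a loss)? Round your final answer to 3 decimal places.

22.941

1000 CNY × 5.4537 = 5453.7 TRY
5453.7 TRY × 0.028343 = 154.5742191 GBP
154.5742191 GBP × 6.6178 = 1022.94126715998 CNY
Net change: 1022.94126715998 − 1000 = 22.94126715998 CNY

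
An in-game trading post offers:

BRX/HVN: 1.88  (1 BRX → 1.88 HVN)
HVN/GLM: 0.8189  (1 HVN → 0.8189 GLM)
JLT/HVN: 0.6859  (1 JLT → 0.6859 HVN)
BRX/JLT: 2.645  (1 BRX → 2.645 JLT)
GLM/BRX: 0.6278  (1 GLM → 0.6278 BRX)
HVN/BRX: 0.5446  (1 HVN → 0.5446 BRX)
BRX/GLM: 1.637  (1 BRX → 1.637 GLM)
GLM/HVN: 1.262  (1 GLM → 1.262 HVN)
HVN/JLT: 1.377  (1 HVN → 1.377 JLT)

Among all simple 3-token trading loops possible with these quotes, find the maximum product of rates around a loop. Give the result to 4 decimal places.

1.1251

HVN→BRX→GLM→HVN: 0.5446 × 1.637 × 1.262 = 1.12509
HVN→BRX→JLT→HVN: 0.5446 × 2.645 × 0.6859 = 0.98802
HVN→GLM→BRX→HVN: 0.8189 × 0.6278 × 1.88 = 0.96652
Maximum is HVN→BRX→GLM→HVN at 1.1251; arbitrage exists.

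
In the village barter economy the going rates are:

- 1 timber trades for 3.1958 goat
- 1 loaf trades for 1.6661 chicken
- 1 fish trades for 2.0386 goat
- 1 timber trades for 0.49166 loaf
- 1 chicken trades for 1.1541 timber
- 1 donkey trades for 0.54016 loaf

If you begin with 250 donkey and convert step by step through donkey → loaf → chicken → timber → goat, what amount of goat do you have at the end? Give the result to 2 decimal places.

250 donkey × 0.54016 = 135.04 loaf
135.04 loaf × 1.6661 = 224.990144 chicken
224.990144 chicken × 1.1541 = 259.6611251904 timber
259.6611251904 timber × 3.1958 = 829.82502388348032 goat

829.83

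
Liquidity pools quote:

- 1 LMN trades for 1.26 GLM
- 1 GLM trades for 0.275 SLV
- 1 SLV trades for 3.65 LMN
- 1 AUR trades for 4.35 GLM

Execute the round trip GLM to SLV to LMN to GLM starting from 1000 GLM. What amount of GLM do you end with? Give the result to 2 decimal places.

1000 GLM × 0.275 = 275 SLV
275 SLV × 3.65 = 1003.75 LMN
1003.75 LMN × 1.26 = 1264.725 GLM

1264.73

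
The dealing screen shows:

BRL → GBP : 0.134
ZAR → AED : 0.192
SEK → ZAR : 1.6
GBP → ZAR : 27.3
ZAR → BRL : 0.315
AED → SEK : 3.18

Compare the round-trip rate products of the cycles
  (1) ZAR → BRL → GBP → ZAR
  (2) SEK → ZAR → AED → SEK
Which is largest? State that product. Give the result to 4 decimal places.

(1) 0.315 × 0.134 × 27.3 = 1.15233
(2) 1.6 × 0.192 × 3.18 = 0.97690
Highest is cycle (1) at 1.1523 (>1, arbitrage).

1.1523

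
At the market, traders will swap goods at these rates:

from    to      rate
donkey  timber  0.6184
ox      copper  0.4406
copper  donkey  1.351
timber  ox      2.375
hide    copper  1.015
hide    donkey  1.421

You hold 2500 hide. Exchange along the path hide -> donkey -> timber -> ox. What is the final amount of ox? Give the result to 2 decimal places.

5217.56

2500 hide × 1.421 = 3552.5 donkey
3552.5 donkey × 0.6184 = 2196.866 timber
2196.866 timber × 2.375 = 5217.55675 ox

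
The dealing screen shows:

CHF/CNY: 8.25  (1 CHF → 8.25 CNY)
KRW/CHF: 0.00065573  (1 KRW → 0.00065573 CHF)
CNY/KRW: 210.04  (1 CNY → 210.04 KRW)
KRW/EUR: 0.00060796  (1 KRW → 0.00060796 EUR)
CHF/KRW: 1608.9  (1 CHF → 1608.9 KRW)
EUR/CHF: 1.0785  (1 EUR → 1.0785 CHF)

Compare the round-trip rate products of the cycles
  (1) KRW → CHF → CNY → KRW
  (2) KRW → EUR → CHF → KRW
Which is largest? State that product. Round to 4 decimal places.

1.1363

(1) 0.00065573 × 8.25 × 210.04 = 1.13627
(2) 0.00060796 × 1.0785 × 1608.9 = 1.05493
Highest is cycle (1) at 1.1363 (>1, arbitrage).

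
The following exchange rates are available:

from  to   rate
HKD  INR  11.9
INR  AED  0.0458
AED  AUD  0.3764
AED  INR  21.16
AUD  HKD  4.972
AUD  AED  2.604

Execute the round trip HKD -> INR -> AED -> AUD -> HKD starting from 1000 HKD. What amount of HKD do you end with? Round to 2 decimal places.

1019.98

1000 HKD × 11.9 = 11900 INR
11900 INR × 0.0458 = 545.02 AED
545.02 AED × 0.3764 = 205.145528 AUD
205.145528 AUD × 4.972 = 1019.983565216 HKD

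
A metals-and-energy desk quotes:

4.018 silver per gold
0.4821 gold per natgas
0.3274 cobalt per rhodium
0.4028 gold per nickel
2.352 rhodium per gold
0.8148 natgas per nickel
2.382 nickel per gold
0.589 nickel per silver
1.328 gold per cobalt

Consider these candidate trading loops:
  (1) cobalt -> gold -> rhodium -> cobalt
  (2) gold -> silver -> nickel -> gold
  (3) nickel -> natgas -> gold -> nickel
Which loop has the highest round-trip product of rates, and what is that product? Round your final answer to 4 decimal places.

1.0226

(1) 1.328 × 2.352 × 0.3274 = 1.02262
(2) 4.018 × 0.589 × 0.4028 = 0.95327
(3) 0.8148 × 0.4821 × 2.382 = 0.93569
Highest is cycle (1) at 1.0226 (>1, arbitrage).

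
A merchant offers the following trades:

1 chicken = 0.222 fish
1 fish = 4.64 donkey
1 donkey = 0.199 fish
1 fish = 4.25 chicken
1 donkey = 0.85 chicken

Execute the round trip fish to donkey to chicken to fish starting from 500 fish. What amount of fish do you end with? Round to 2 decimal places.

437.78

500 fish × 4.64 = 2320 donkey
2320 donkey × 0.85 = 1972 chicken
1972 chicken × 0.222 = 437.784 fish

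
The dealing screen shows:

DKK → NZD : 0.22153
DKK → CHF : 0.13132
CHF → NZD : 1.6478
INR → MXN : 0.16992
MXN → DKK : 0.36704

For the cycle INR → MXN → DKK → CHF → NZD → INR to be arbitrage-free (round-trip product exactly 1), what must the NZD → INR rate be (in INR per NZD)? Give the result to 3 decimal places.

74.098

Known legs of the cycle: 0.16992 × 0.36704 × 0.13132 × 1.6478 = 0.0134956332689891328
For no arbitrage the full-cycle product must be 1, so the missing rate is 1 / 0.0134956332689891328 ≈ 74.09804.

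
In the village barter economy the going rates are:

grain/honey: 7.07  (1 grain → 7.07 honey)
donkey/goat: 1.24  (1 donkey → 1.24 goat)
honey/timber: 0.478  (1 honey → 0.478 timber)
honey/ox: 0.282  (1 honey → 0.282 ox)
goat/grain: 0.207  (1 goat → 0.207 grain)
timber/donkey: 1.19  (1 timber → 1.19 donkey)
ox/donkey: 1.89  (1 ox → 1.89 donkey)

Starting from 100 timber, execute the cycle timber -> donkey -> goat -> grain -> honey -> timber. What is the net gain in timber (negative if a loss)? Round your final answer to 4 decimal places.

100 timber × 1.19 = 119 donkey
119 donkey × 1.24 = 147.56 goat
147.56 goat × 0.207 = 30.54492 grain
30.54492 grain × 7.07 = 215.9525844 honey
215.9525844 honey × 0.478 = 103.2253353432 timber
Net change: 103.2253353432 − 100 = 3.2253353432 timber

3.2253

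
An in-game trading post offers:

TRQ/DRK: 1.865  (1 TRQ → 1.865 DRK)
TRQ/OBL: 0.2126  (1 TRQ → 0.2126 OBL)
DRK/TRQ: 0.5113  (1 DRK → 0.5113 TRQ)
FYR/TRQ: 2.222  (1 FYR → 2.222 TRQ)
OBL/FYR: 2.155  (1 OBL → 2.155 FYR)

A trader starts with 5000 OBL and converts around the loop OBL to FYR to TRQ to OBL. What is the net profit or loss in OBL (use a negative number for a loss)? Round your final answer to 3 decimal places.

90.080

5000 OBL × 2.155 = 10775 FYR
10775 FYR × 2.222 = 23942.05 TRQ
23942.05 TRQ × 0.2126 = 5090.07983 OBL
Net change: 5090.07983 − 5000 = 90.07983 OBL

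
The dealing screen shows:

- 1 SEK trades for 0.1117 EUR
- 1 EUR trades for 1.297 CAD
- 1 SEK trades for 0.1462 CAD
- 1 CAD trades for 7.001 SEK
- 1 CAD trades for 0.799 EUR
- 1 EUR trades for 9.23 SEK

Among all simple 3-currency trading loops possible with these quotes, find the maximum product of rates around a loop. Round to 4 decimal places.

EUR→SEK→CAD→EUR: 9.23 × 0.1462 × 0.799 = 1.07819
EUR→CAD→SEK→EUR: 1.297 × 7.001 × 0.1117 = 1.01427
Maximum is EUR→SEK→CAD→EUR at 1.0782; arbitrage exists.

1.0782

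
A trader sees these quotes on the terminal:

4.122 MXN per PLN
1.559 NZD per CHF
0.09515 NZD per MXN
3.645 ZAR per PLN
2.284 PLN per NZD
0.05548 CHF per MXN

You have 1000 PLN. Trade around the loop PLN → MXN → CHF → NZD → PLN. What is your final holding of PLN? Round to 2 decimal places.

1000 PLN × 4.122 = 4122 MXN
4122 MXN × 0.05548 = 228.68856 CHF
228.68856 CHF × 1.559 = 356.52546504 NZD
356.52546504 NZD × 2.284 = 814.30416215136 PLN

814.30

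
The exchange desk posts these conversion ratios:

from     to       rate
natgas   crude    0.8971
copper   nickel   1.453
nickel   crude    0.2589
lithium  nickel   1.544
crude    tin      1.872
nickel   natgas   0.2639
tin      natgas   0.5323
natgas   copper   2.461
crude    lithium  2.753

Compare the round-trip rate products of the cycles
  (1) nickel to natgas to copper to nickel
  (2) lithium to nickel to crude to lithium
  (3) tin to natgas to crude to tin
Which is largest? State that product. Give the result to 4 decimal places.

(1) 0.2639 × 2.461 × 1.453 = 0.94366
(2) 1.544 × 0.2589 × 2.753 = 1.10049
(3) 0.5323 × 0.8971 × 1.872 = 0.89393
Highest is cycle (2) at 1.1005 (>1, arbitrage).

1.1005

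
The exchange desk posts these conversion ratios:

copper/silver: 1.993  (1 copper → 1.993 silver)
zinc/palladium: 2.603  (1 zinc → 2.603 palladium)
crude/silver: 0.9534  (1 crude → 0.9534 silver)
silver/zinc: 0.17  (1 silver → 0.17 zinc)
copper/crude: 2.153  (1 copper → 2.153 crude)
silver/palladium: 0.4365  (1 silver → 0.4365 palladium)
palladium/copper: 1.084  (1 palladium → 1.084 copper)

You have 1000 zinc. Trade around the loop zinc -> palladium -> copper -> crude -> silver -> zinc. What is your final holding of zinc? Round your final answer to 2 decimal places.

984.63

1000 zinc × 2.603 = 2603 palladium
2603 palladium × 1.084 = 2821.652 copper
2821.652 copper × 2.153 = 6075.016756 crude
6075.016756 crude × 0.9534 = 5791.9209751704 silver
5791.9209751704 silver × 0.17 = 984.626565778968 zinc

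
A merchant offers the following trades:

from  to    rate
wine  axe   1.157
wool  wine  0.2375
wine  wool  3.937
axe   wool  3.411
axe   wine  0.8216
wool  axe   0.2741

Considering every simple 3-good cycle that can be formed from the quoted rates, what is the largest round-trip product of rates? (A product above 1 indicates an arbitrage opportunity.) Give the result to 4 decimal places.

axe→wool→wine→axe: 3.411 × 0.2375 × 1.157 = 0.93730
axe→wine→wool→axe: 0.8216 × 3.937 × 0.2741 = 0.88661
Maximum is axe→wool→wine→axe at 0.9373; no arbitrage — every cycle loses value.

0.9373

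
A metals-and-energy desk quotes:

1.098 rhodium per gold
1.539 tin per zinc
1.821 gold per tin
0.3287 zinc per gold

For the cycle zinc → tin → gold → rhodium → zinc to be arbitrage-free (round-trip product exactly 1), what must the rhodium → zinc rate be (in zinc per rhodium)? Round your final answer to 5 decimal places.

0.32497

Known legs of the cycle: 1.539 × 1.821 × 1.098 = 3.077165862
For no arbitrage the full-cycle product must be 1, so the missing rate is 1 / 3.077165862 ≈ 0.3249744.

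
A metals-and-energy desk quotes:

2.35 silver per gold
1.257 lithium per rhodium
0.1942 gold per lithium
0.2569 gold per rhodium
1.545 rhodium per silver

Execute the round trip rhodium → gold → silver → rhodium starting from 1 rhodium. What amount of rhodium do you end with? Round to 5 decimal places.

0.93274

1 rhodium × 0.2569 = 0.2569 gold
0.2569 gold × 2.35 = 0.603715 silver
0.603715 silver × 1.545 = 0.932739675 rhodium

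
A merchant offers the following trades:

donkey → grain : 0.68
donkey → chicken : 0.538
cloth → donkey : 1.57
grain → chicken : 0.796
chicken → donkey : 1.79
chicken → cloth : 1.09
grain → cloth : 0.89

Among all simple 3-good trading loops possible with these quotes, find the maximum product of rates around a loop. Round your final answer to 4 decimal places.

chicken→donkey→grain→chicken: 1.79 × 0.68 × 0.796 = 0.96889
cloth→donkey→grain→cloth: 1.57 × 0.68 × 0.89 = 0.95016
chicken→cloth→donkey→chicken: 1.09 × 1.57 × 0.538 = 0.92068
Maximum is chicken→donkey→grain→chicken at 0.9689; no arbitrage — every cycle loses value.

0.9689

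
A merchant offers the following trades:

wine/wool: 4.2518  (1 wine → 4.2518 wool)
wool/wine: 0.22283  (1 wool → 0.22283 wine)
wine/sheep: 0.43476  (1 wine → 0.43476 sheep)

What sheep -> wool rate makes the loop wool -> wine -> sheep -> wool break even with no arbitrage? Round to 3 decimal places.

Known legs of the cycle: 0.22283 × 0.43476 = 0.0968775708
For no arbitrage the full-cycle product must be 1, so the missing rate is 1 / 0.0968775708 ≈ 10.32231.

10.322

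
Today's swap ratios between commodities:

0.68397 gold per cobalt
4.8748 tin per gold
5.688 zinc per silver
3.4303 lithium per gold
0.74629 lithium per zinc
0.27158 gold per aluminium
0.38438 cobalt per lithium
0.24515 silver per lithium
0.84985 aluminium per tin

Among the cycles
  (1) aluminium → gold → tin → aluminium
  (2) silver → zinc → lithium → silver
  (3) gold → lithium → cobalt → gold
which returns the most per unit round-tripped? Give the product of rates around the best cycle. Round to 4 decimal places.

1.1251

(1) 0.27158 × 4.8748 × 0.84985 = 1.12511
(2) 5.688 × 0.74629 × 0.24515 = 1.04064
(3) 3.4303 × 0.38438 × 0.68397 = 0.90184
Highest is cycle (1) at 1.1251 (>1, arbitrage).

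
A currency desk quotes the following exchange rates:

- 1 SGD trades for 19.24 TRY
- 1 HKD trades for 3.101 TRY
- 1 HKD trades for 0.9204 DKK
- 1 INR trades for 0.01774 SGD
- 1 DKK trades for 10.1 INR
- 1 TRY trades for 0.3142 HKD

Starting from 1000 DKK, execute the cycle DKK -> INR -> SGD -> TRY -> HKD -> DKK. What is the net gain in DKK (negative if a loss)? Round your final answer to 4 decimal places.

1000 DKK × 10.1 = 10100 INR
10100 INR × 0.01774 = 179.174 SGD
179.174 SGD × 19.24 = 3447.30776 TRY
3447.30776 TRY × 0.3142 = 1083.144098192 HKD
1083.144098192 HKD × 0.9204 = 996.9258279759168 DKK
Net change: 996.9258279759168 − 1000 = -3.0741720240832 DKK

-3.0742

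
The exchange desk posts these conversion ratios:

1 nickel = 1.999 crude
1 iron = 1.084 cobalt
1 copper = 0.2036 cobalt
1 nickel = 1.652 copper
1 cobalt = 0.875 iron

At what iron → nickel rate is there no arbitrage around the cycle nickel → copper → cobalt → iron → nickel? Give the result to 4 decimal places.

3.3978

Known legs of the cycle: 1.652 × 0.2036 × 0.875 = 0.2943038
For no arbitrage the full-cycle product must be 1, so the missing rate is 1 / 0.2943038 ≈ 3.397849.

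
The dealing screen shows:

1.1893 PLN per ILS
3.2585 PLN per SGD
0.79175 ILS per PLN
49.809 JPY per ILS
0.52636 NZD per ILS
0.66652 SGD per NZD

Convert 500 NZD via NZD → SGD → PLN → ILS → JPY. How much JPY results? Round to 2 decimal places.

500 NZD × 0.66652 = 333.26 SGD
333.26 SGD × 3.2585 = 1085.92771 PLN
1085.92771 PLN × 0.79175 = 859.7832643925 ILS
859.7832643925 ILS × 49.809 = 42824.9446161260325 JPY

42824.94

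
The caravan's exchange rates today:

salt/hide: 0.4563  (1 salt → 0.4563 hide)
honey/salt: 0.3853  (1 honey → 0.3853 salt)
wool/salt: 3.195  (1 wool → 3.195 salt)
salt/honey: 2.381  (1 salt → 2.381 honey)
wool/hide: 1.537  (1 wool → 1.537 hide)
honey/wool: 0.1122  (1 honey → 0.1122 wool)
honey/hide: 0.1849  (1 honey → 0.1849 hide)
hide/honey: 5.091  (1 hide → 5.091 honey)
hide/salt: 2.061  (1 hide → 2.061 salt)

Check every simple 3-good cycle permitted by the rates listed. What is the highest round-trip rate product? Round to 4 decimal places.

0.9073

honey→hide→salt→honey: 0.1849 × 2.061 × 2.381 = 0.90735
honey→salt→hide→honey: 0.3853 × 0.4563 × 5.091 = 0.89506
honey→wool→hide→honey: 0.1122 × 1.537 × 5.091 = 0.87795
honey→wool→salt→honey: 0.1122 × 3.195 × 2.381 = 0.85354
Maximum is honey→hide→salt→honey at 0.9073; no arbitrage — every cycle loses value.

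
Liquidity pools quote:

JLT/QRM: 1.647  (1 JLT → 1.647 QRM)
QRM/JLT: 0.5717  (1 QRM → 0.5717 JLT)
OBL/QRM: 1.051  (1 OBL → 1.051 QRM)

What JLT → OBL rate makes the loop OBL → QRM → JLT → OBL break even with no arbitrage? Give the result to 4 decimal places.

Known legs of the cycle: 1.051 × 0.5717 = 0.6008567
For no arbitrage the full-cycle product must be 1, so the missing rate is 1 / 0.6008567 ≈ 1.664290.

1.6643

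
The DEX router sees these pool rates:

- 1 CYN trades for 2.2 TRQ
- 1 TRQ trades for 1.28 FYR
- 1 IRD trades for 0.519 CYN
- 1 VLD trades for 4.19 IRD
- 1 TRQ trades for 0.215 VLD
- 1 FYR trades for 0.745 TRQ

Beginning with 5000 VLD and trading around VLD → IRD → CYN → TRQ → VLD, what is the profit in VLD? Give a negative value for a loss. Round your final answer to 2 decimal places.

142.95

5000 VLD × 4.19 = 20950 IRD
20950 IRD × 0.519 = 10873.05 CYN
10873.05 CYN × 2.2 = 23920.71 TRQ
23920.71 TRQ × 0.215 = 5142.95265 VLD
Net change: 5142.95265 − 5000 = 142.95265 VLD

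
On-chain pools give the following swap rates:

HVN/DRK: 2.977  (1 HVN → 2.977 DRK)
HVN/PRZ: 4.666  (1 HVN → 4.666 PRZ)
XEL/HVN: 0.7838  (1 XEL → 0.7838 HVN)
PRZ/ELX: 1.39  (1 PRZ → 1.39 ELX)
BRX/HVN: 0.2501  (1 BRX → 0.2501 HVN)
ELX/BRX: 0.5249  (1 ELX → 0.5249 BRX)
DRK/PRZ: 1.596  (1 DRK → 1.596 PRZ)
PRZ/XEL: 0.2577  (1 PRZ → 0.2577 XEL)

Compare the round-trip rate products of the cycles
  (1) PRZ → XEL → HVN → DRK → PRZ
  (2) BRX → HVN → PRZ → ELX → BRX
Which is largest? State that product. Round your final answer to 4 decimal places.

(1) 0.2577 × 0.7838 × 2.977 × 1.596 = 0.95969
(2) 0.2501 × 4.666 × 1.39 × 0.5249 = 0.85143
Highest is cycle (1) at 0.9597 (≤1, no arbitrage).

0.9597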